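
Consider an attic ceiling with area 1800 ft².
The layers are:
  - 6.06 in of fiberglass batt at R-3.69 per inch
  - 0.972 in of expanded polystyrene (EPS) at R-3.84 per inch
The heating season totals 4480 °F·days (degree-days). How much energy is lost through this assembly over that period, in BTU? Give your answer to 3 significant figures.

6.06 × 3.69 = 22.36
0.972 × 3.84 = 3.732
R_total = 22.36 + 3.732 = 26.09 ft²·°F·h/BTU
E = A × HDD × 24 / R = 1800 × 4480 × 24 / 26.09 = 7417000 BTU

7420000 BTU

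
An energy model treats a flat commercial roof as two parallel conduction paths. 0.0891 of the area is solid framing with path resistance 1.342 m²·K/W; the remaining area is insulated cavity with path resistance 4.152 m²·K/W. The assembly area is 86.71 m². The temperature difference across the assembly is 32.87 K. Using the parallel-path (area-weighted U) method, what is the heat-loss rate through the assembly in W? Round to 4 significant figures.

U_eff = 0.9109/4.152 + 0.0891/1.342 = 0.21939 + 0.066393 = 0.28578
R_eff = 1/U_eff = 3.4992 m²·K/W
Q = 86.71 × 32.87 / 3.4992 = 814.52 W

814.5 W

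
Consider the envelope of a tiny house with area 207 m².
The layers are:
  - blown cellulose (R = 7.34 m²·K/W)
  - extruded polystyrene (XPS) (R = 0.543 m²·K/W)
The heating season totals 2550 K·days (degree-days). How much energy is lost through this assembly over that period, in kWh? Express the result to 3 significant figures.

1610 kWh

R_total = 7.34 + 0.543 = 7.883 m²·K/W
E = A × HDD × 24 / R / 1000 = 207 × 2550 × 24 / 7.883 / 1000 = 1607 kWh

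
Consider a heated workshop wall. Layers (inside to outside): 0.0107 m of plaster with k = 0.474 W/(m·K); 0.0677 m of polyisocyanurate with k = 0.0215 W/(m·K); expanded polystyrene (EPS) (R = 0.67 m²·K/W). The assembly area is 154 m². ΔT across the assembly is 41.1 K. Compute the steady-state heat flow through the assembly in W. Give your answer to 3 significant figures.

1650 W

0.0107/0.474 = 0.02257
0.0677/0.0215 = 3.149
R_total = 0.02257 + 3.149 + 0.67 = 3.841 m²·K/W
Q = A·ΔT/R = 154 × 41.1 / 3.841 = 1648 W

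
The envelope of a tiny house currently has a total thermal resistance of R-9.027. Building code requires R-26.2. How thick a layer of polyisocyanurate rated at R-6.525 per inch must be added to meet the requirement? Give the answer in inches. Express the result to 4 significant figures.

2.632 in

ΔR = 26.2 − 9.027 = 17.173 ft²·°F·h/BTU
L = ΔR / (R/in) = 17.173/6.525 = 2.6319 in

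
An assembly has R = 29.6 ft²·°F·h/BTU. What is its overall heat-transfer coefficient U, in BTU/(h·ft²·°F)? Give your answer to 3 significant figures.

0.0338 BTU/(h·ft²·°F)

U = 1/R = 1/29.6 = 0.03378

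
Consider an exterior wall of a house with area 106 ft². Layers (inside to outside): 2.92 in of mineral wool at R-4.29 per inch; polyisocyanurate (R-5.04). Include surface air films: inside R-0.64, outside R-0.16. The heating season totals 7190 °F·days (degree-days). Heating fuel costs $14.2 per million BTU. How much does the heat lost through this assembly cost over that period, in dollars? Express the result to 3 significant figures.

14.1 dollars

2.92 × 4.29 = 12.53
R_total = 0.64 + 12.53 + 5.04 + 0.16 = 18.37 ft²·°F·h/BTU
E = A × HDD × 24 / R = 106 × 7190 × 24 / 18.37 = 995900 BTU
Cost = 995900/10⁶ × 14.2 = $14.14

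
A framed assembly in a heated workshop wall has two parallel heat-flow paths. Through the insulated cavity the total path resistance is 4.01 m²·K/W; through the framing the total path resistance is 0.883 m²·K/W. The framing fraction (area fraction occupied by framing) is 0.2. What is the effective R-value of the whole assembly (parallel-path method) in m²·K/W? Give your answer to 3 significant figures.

U_eff = 0.8/4.01 + 0.2/0.883 = 0.1995 + 0.2265 = 0.426
R_eff = 1/U_eff = 2.347 m²·K/W

2.35 m²·K/W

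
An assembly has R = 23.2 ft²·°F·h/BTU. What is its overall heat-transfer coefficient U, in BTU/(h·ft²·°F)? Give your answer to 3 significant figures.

0.0431 BTU/(h·ft²·°F)

U = 1/R = 1/23.2 = 0.0431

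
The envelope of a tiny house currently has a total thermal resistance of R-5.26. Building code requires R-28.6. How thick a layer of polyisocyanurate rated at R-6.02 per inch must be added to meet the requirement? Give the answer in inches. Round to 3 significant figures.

ΔR = 28.6 − 5.26 = 23.34 ft²·°F·h/BTU
L = ΔR / (R/in) = 23.34/6.02 = 3.877 in

3.88 in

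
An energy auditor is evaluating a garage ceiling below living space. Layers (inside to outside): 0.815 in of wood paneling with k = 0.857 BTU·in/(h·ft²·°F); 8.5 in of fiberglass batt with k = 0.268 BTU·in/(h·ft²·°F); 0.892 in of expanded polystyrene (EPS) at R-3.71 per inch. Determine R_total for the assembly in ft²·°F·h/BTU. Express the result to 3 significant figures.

0.815/0.857 = 0.951
8.5/0.268 = 31.72
0.892 × 3.71 = 3.309
R_total = 0.951 + 31.72 + 3.309 = 35.98 ft²·°F·h/BTU

36.0 ft²·°F·h/BTU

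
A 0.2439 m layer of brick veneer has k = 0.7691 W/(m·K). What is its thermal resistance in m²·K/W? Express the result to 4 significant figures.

0.3171 m²·K/W

R = L/k = 0.2439/0.7691 = 0.31712 m²·K/W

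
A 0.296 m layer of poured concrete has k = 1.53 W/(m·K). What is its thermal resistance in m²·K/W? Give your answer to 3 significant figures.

R = L/k = 0.296/1.53 = 0.1935 m²·K/W

0.193 m²·K/W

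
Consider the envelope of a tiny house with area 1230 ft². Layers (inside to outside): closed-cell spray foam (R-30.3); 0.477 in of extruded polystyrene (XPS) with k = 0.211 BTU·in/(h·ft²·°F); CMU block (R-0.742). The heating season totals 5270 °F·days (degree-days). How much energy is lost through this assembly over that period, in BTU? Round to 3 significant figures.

0.477/0.211 = 2.261
R_total = 30.3 + 2.261 + 0.742 = 33.3 ft²·°F·h/BTU
E = A × HDD × 24 / R = 1230 × 5270 × 24 / 33.3 = 4671000 BTU

4670000 BTU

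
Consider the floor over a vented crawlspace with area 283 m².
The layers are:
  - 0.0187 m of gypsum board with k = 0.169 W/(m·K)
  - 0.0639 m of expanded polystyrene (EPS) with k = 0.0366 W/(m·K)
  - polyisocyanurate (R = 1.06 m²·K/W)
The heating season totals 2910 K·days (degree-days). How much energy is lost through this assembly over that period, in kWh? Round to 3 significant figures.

0.0187/0.169 = 0.1107
0.0639/0.0366 = 1.746
R_total = 0.1107 + 1.746 + 1.06 = 2.917 m²·K/W
E = A × HDD × 24 / R / 1000 = 283 × 2910 × 24 / 2.917 / 1000 = 6777 kWh

6780 kWh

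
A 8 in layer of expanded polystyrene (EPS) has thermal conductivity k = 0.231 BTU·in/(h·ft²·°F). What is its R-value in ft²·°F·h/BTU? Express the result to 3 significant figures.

34.6 ft²·°F·h/BTU

R = L/k = 8/0.231 = 34.63 ft²·°F·h/BTU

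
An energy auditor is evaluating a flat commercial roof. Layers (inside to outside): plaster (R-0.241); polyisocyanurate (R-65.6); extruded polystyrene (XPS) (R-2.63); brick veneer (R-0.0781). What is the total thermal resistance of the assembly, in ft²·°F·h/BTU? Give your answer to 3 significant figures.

68.5 ft²·°F·h/BTU

R_total = 0.241 + 65.6 + 2.63 + 0.0781 = 68.55 ft²·°F·h/BTU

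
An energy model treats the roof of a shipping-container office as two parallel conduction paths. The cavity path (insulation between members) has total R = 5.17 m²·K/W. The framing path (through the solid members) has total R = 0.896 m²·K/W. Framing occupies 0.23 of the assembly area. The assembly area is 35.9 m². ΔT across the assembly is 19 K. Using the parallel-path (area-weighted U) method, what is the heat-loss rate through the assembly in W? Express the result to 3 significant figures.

277 W

U_eff = 0.77/5.17 + 0.23/0.896 = 0.1489 + 0.2567 = 0.4056
R_eff = 1/U_eff = 2.465 m²·K/W
Q = 35.9 × 19 / 2.465 = 276.7 W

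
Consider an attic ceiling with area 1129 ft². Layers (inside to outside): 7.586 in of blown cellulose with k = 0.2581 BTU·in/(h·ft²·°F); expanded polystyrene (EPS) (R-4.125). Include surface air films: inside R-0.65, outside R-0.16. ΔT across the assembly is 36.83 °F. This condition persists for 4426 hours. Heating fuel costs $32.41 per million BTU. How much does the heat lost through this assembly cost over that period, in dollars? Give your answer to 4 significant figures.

173.8 dollars

7.586/0.2581 = 29.392
R_total = 0.65 + 29.392 + 4.125 + 0.16 = 34.327 ft²·°F·h/BTU
Q = 1129 × 36.83 / 34.327 = 1211.3 BTU/h
E = 1211.3 × 4426 = 5361400 BTU
Cost = 5361400/10⁶ × 32.41 = $173.76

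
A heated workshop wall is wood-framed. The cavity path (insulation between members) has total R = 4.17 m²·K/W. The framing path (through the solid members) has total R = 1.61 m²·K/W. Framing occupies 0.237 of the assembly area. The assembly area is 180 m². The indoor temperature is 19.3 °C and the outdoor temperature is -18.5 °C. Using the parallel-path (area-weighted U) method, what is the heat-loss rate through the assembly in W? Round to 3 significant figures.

U_eff = 0.763/4.17 + 0.237/1.61 = 0.183 + 0.1472 = 0.3302
R_eff = 1/U_eff = 3.029 m²·K/W
Q = 180 × (19.3 − (-18.5)) / 3.029 = 2247 W

2250 W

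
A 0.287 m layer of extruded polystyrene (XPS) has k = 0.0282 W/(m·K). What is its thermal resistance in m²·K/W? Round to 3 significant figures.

10.2 m²·K/W

R = L/k = 0.287/0.0282 = 10.18 m²·K/W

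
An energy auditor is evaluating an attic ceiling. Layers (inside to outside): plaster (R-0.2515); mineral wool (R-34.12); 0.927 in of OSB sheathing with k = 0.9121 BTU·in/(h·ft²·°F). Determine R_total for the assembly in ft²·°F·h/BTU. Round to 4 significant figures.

35.39 ft²·°F·h/BTU

0.927/0.9121 = 1.0163
R_total = 0.2515 + 34.12 + 1.0163 = 35.388 ft²·°F·h/BTU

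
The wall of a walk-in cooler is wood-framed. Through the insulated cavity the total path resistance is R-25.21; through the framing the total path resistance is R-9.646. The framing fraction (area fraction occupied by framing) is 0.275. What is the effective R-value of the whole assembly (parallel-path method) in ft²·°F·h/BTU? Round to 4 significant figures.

U_eff = 0.725/25.21 + 0.275/9.646 = 0.028758 + 0.028509 = 0.057268
R_eff = 1/U_eff = 17.462 ft²·°F·h/BTU

17.46 ft²·°F·h/BTU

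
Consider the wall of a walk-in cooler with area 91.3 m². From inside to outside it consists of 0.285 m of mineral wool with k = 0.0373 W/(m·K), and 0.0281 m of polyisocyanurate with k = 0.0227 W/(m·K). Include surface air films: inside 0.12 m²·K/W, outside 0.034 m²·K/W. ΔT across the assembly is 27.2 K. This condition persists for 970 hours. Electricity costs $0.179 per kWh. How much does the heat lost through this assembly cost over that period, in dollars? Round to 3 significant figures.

47.7 dollars

0.285/0.0373 = 7.641
0.0281/0.0227 = 1.238
R_total = 0.12 + 7.641 + 1.238 + 0.034 = 9.033 m²·K/W
Q = 91.3 × 27.2 / 9.033 = 274.9 W
E = 274.9 W × 970 h / 1000 = 266.7 kWh
Cost = 266.7 × 0.179 = $47.74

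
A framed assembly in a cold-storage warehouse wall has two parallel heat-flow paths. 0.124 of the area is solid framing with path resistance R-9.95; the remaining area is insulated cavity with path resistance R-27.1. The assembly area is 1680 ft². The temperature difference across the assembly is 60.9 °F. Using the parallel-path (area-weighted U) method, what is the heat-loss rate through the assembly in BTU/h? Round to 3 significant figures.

4580 BTU/h

U_eff = 0.876/27.1 + 0.124/9.95 = 0.03232 + 0.01246 = 0.04479
R_eff = 1/U_eff = 22.33 ft²·°F·h/BTU
Q = 1680 × 60.9 / 22.33 = 4582 BTU/h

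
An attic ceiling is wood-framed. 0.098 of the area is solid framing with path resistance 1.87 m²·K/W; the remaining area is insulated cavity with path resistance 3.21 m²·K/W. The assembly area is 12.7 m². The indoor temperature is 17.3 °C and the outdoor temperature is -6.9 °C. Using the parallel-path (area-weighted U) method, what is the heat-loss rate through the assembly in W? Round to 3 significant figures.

U_eff = 0.902/3.21 + 0.098/1.87 = 0.281 + 0.05241 = 0.3334
R_eff = 1/U_eff = 2.999 m²·K/W
Q = 12.7 × (17.3 − (-6.9)) / 2.999 = 102.5 W

102 W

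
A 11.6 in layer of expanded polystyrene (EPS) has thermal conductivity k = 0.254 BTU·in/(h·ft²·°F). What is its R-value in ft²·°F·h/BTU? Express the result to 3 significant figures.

45.7 ft²·°F·h/BTU

R = L/k = 11.6/0.254 = 45.67 ft²·°F·h/BTU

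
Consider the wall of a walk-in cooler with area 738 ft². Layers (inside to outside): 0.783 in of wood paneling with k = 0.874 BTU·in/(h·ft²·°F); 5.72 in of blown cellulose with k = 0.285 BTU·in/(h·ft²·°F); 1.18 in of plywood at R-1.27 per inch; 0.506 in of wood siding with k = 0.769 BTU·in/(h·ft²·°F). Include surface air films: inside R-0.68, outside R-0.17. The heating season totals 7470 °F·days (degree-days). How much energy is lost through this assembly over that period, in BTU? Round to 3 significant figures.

0.783/0.874 = 0.8959
5.72/0.285 = 20.07
1.18 × 1.27 = 1.499
0.506/0.769 = 0.658
R_total = 0.68 + 0.8959 + 20.07 + 1.499 + 0.658 + 0.17 = 23.97 ft²·°F·h/BTU
E = A × HDD × 24 / R = 738 × 7470 × 24 / 23.97 = 5519000 BTU

5520000 BTU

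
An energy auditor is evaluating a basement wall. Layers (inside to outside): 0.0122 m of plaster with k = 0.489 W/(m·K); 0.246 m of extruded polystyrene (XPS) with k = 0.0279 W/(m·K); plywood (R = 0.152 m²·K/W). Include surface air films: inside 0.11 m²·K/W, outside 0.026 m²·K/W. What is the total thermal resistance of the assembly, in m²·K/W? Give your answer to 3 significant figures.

0.0122/0.489 = 0.02495
0.246/0.0279 = 8.817
R_total = 0.11 + 0.02495 + 8.817 + 0.152 + 0.026 = 9.13 m²·K/W

9.13 m²·K/W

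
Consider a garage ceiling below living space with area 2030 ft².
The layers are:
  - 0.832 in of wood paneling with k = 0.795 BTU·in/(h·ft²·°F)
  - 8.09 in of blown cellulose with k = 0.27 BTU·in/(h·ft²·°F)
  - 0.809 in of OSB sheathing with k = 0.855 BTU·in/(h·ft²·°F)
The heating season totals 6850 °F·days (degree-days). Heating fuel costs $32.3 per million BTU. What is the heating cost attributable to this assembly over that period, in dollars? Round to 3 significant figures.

0.832/0.795 = 1.047
8.09/0.27 = 29.96
0.809/0.855 = 0.9462
R_total = 1.047 + 29.96 + 0.9462 = 31.96 ft²·°F·h/BTU
E = A × HDD × 24 / R = 2030 × 6850 × 24 / 31.96 = 10440000 BTU
Cost = 10440000/10⁶ × 32.3 = $337.3

337 dollars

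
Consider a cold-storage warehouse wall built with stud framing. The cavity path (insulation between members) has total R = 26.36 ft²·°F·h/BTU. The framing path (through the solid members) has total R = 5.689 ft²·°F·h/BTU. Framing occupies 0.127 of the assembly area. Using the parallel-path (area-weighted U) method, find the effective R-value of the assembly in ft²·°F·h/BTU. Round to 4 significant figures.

U_eff = 0.873/26.36 + 0.127/5.689 = 0.033118 + 0.022324 = 0.055442
R_eff = 1/U_eff = 18.037 ft²·°F·h/BTU

18.04 ft²·°F·h/BTU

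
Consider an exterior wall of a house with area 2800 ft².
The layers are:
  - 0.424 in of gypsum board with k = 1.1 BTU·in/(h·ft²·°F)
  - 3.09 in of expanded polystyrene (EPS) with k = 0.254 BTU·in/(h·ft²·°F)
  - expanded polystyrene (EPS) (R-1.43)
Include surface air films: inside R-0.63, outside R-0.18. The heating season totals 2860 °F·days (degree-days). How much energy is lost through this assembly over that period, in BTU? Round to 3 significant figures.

13000000 BTU

0.424/1.1 = 0.3855
3.09/0.254 = 12.17
R_total = 0.63 + 0.3855 + 12.17 + 1.43 + 0.18 = 14.79 ft²·°F·h/BTU
E = A × HDD × 24 / R = 2800 × 2860 × 24 / 14.79 = 12990000 BTU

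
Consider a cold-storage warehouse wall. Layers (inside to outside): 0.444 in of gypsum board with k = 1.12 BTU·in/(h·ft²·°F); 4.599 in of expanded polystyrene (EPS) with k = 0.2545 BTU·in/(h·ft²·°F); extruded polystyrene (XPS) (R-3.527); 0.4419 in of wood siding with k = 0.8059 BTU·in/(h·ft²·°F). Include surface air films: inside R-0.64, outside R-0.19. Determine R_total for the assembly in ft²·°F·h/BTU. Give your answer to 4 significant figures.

0.444/1.12 = 0.39643
4.599/0.2545 = 18.071
0.4419/0.8059 = 0.54833
R_total = 0.64 + 0.39643 + 18.071 + 3.527 + 0.54833 + 0.19 = 23.372 ft²·°F·h/BTU

23.37 ft²·°F·h/BTU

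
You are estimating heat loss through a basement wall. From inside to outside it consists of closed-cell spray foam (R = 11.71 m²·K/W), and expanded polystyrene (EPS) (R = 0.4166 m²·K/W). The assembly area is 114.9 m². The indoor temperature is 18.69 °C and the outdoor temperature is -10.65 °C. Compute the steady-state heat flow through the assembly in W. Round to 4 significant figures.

R_total = 11.71 + 0.4166 = 12.127 m²·K/W
Q = A·ΔT/R = 114.9 × (18.69 − (-10.65)) / 12.127 = 278 W

278.0 W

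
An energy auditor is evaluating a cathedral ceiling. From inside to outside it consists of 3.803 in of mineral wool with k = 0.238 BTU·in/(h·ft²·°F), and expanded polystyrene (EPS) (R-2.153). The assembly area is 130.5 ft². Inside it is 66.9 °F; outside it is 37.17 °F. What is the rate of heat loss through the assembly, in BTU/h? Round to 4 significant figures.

3.803/0.238 = 15.979
R_total = 15.979 + 2.153 = 18.132 ft²·°F·h/BTU
Q = A·ΔT/R = 130.5 × (66.9 − 37.17) / 18.132 = 213.97 BTU/h

214.0 BTU/h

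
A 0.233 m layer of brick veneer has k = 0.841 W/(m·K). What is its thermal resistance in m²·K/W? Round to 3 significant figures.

0.277 m²·K/W

R = L/k = 0.233/0.841 = 0.2771 m²·K/W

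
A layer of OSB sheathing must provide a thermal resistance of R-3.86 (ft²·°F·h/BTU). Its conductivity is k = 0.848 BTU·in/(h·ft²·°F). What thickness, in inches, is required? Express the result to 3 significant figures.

3.27 in

L = R × k = 3.86 × 0.848 = 3.273 in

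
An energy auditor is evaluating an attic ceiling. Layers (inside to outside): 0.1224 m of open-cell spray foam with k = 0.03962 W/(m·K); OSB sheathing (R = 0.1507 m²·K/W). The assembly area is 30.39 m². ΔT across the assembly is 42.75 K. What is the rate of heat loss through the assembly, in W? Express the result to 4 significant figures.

401.0 W

0.1224/0.03962 = 3.0893
R_total = 3.0893 + 0.1507 = 3.24 m²·K/W
Q = A·ΔT/R = 30.39 × 42.75 / 3.24 = 400.97 W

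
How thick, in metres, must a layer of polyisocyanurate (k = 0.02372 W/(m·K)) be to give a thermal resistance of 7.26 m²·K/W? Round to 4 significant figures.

0.1722 m

L = R·k = 7.26 × 0.02372 = 0.17221 m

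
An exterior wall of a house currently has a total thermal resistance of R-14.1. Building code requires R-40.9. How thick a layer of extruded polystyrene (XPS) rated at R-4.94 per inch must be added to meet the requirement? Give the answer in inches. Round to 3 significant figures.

ΔR = 40.9 − 14.1 = 26.8 ft²·°F·h/BTU
L = ΔR / (R/in) = 26.8/4.94 = 5.425 in

5.43 in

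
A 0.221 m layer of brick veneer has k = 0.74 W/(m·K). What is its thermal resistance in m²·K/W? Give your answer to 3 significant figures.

R = L/k = 0.221/0.74 = 0.2986 m²·K/W

0.299 m²·K/W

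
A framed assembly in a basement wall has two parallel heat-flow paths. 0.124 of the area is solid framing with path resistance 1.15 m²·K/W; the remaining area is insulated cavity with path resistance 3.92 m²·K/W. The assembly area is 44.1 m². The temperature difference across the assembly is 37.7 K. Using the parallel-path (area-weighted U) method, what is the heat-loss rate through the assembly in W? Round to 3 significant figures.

U_eff = 0.876/3.92 + 0.124/1.15 = 0.2235 + 0.1078 = 0.3313
R_eff = 1/U_eff = 3.018 m²·K/W
Q = 44.1 × 37.7 / 3.018 = 550.8 W

551 W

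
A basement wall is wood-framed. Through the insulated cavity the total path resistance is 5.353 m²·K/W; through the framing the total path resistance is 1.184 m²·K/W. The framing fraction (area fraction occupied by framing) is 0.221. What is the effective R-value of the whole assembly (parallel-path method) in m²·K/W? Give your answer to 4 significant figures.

3.010 m²·K/W

U_eff = 0.779/5.353 + 0.221/1.184 = 0.14553 + 0.18666 = 0.33218
R_eff = 1/U_eff = 3.0104 m²·K/W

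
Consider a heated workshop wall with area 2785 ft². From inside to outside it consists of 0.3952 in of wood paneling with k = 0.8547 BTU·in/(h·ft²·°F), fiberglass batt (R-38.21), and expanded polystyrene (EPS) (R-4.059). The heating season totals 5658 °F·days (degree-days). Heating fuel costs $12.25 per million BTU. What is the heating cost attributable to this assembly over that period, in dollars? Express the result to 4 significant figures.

0.3952/0.8547 = 0.46238
R_total = 0.46238 + 38.21 + 4.059 = 42.731 ft²·°F·h/BTU
E = A × HDD × 24 / R = 2785 × 5658 × 24 / 42.731 = 8850200 BTU
Cost = 8850200/10⁶ × 12.25 = $108.41

108.4 dollars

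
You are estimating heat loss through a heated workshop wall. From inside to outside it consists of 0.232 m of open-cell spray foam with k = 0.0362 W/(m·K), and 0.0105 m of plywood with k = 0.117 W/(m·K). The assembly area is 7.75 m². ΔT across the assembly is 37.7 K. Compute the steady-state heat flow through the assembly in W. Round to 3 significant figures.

0.232/0.0362 = 6.409
0.0105/0.117 = 0.08974
R_total = 6.409 + 0.08974 = 6.499 m²·K/W
Q = A·ΔT/R = 7.75 × 37.7 / 6.499 = 44.96 W

45.0 W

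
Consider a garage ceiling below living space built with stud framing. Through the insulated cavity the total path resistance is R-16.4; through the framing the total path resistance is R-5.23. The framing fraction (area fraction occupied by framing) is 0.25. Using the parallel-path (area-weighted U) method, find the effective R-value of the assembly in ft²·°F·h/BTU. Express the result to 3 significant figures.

U_eff = 0.75/16.4 + 0.25/5.23 = 0.04573 + 0.0478 = 0.09353
R_eff = 1/U_eff = 10.69 ft²·°F·h/BTU

10.7 ft²·°F·h/BTU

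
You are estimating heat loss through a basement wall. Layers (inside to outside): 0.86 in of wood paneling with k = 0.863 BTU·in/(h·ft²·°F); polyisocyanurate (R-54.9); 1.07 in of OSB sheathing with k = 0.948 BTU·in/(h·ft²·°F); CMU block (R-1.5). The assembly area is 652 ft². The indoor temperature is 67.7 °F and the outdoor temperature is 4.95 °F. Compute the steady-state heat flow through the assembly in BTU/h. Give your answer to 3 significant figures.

699 BTU/h

0.86/0.863 = 0.9965
1.07/0.948 = 1.129
R_total = 0.9965 + 54.9 + 1.129 + 1.5 = 58.53 ft²·°F·h/BTU
Q = A·ΔT/R = 652 × (67.7 − 4.95) / 58.53 = 699.1 BTU/h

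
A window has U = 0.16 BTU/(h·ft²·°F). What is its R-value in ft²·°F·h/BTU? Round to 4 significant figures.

R = 1/U = 1/0.16 = 6.25

6.250 ft²·°F·h/BTU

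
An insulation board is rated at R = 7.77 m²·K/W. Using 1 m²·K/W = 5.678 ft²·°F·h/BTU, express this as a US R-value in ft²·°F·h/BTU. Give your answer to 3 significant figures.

R_US = 7.77 × 5.678 = 44.12

44.1 ft²·°F·h/BTU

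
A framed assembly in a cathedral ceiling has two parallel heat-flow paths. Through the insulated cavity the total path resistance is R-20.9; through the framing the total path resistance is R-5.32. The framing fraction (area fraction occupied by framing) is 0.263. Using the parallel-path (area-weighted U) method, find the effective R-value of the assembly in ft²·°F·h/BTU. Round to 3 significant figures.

U_eff = 0.737/20.9 + 0.263/5.32 = 0.03526 + 0.04944 = 0.0847
R_eff = 1/U_eff = 11.81 ft²·°F·h/BTU

11.8 ft²·°F·h/BTU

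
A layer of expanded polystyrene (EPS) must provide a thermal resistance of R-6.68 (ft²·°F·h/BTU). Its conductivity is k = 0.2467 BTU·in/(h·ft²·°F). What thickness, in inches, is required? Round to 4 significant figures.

L = R × k = 6.68 × 0.2467 = 1.648 in

1.648 in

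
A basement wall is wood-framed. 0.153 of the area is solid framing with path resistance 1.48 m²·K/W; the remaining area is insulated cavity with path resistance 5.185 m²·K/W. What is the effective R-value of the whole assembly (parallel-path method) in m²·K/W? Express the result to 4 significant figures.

3.749 m²·K/W

U_eff = 0.847/5.185 + 0.153/1.48 = 0.16336 + 0.10338 = 0.26673
R_eff = 1/U_eff = 3.7491 m²·K/W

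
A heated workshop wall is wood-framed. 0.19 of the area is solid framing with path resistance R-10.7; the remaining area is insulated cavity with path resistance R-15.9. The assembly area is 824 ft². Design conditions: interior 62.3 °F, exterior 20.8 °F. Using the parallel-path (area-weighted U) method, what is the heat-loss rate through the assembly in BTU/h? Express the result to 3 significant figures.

2350 BTU/h

U_eff = 0.81/15.9 + 0.19/10.7 = 0.05094 + 0.01776 = 0.0687
R_eff = 1/U_eff = 14.56 ft²·°F·h/BTU
Q = 824 × (62.3 − 20.8) / 14.56 = 2349 BTU/h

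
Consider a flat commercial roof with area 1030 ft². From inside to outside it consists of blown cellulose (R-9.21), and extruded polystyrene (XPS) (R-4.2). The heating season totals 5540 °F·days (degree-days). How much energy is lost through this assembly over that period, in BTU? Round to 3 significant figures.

10200000 BTU

R_total = 9.21 + 4.2 = 13.41 ft²·°F·h/BTU
E = A × HDD × 24 / R = 1030 × 5540 × 24 / 13.41 = 10210000 BTU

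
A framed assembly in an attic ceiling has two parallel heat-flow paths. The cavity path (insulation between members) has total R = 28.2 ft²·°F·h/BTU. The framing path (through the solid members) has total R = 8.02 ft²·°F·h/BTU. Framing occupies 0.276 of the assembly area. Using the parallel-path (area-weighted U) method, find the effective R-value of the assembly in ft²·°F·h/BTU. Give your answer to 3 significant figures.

16.6 ft²·°F·h/BTU

U_eff = 0.724/28.2 + 0.276/8.02 = 0.02567 + 0.03441 = 0.06009
R_eff = 1/U_eff = 16.64 ft²·°F·h/BTU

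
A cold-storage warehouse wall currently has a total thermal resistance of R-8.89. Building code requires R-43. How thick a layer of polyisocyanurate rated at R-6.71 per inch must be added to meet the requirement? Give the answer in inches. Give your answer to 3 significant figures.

5.08 in

ΔR = 43 − 8.89 = 34.11 ft²·°F·h/BTU
L = ΔR / (R/in) = 34.11/6.71 = 5.083 in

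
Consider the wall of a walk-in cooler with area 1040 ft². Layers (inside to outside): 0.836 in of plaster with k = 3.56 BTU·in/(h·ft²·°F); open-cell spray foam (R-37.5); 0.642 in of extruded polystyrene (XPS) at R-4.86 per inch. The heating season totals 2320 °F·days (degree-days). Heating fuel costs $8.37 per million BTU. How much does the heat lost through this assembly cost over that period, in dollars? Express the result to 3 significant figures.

11.9 dollars

0.836/3.56 = 0.2348
0.642 × 4.86 = 3.12
R_total = 0.2348 + 37.5 + 3.12 = 40.85 ft²·°F·h/BTU
E = A × HDD × 24 / R = 1040 × 2320 × 24 / 40.85 = 1417000 BTU
Cost = 1417000/10⁶ × 8.37 = $11.86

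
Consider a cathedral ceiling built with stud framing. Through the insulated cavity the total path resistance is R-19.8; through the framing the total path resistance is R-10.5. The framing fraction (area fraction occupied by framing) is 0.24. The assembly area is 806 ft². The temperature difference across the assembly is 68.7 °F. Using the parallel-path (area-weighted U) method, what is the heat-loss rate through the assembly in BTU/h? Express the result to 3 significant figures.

3390 BTU/h

U_eff = 0.76/19.8 + 0.24/10.5 = 0.03838 + 0.02286 = 0.06124
R_eff = 1/U_eff = 16.33 ft²·°F·h/BTU
Q = 806 × 68.7 / 16.33 = 3391 BTU/h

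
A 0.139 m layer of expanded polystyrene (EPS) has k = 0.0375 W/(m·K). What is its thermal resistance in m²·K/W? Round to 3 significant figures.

3.71 m²·K/W

R = L/k = 0.139/0.0375 = 3.707 m²·K/W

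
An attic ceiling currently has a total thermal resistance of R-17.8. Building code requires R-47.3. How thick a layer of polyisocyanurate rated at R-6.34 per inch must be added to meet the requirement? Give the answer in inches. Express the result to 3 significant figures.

ΔR = 47.3 − 17.8 = 29.5 ft²·°F·h/BTU
L = ΔR / (R/in) = 29.5/6.34 = 4.653 in

4.65 in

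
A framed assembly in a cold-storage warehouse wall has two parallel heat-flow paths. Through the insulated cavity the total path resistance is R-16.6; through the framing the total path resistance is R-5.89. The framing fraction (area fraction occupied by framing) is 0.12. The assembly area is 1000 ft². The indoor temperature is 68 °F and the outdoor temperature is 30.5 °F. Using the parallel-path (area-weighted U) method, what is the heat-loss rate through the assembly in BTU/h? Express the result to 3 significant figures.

U_eff = 0.88/16.6 + 0.12/5.89 = 0.05301 + 0.02037 = 0.07339
R_eff = 1/U_eff = 13.63 ft²·°F·h/BTU
Q = 1000 × (68 − 30.5) / 13.63 = 2752 BTU/h

2750 BTU/h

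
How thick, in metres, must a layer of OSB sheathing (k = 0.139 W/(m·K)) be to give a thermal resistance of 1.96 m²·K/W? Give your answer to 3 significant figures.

0.272 m

L = R·k = 1.96 × 0.139 = 0.2724 m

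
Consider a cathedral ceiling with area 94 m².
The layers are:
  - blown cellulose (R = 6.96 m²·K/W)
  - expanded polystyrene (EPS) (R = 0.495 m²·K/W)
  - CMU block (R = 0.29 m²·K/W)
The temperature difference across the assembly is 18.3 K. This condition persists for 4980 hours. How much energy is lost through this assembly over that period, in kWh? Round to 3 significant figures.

1110 kWh

R_total = 6.96 + 0.495 + 0.29 = 7.745 m²·K/W
Q = 94 × 18.3 / 7.745 = 222.1 W
E = 222.1 W × 4980 h / 1000 = 1106 kWh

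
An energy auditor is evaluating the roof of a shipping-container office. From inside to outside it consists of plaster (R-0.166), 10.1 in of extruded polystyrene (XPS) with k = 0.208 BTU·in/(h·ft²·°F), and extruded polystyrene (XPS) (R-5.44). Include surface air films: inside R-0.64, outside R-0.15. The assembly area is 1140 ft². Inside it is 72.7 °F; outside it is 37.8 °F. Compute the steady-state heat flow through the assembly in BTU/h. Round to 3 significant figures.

724 BTU/h

10.1/0.208 = 48.56
R_total = 0.64 + 0.166 + 48.56 + 5.44 + 0.15 = 54.95 ft²·°F·h/BTU
Q = A·ΔT/R = 1140 × (72.7 − 37.8) / 54.95 = 724 BTU/h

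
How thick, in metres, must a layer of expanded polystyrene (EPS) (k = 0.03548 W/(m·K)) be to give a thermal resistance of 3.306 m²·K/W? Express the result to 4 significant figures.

L = R·k = 3.306 × 0.03548 = 0.1173 m

0.1173 m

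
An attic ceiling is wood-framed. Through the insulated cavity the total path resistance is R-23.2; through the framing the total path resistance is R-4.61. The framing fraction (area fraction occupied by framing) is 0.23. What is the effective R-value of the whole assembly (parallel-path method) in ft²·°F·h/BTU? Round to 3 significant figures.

12.0 ft²·°F·h/BTU

U_eff = 0.77/23.2 + 0.23/4.61 = 0.03319 + 0.04989 = 0.08308
R_eff = 1/U_eff = 12.04 ft²·°F·h/BTU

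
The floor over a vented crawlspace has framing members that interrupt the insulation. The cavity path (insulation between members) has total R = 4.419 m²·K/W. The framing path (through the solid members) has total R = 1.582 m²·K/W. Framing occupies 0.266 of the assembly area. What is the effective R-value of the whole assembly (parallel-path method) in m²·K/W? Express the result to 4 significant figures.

2.992 m²·K/W

U_eff = 0.734/4.419 + 0.266/1.582 = 0.1661 + 0.16814 = 0.33424
R_eff = 1/U_eff = 2.9918 m²·K/W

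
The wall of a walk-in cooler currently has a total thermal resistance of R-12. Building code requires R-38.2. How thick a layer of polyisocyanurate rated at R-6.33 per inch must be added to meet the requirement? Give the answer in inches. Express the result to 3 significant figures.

4.14 in

ΔR = 38.2 − 12 = 26.2 ft²·°F·h/BTU
L = ΔR / (R/in) = 26.2/6.33 = 4.139 in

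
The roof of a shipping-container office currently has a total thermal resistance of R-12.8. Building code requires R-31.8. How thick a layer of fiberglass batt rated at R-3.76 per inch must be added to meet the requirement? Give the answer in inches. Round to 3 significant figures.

ΔR = 31.8 − 12.8 = 19 ft²·°F·h/BTU
L = ΔR / (R/in) = 19/3.76 = 5.053 in

5.05 in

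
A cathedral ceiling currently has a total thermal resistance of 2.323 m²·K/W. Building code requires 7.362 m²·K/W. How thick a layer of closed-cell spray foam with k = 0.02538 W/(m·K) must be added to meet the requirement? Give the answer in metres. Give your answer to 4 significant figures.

0.1279 m

ΔR = 7.362 − 2.323 = 5.039 m²·K/W
L = ΔR × k = 5.039 × 0.02538 = 0.12789 m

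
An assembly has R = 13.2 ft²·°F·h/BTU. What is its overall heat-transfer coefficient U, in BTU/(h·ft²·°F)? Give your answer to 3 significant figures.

0.0758 BTU/(h·ft²·°F)

U = 1/R = 1/13.2 = 0.07576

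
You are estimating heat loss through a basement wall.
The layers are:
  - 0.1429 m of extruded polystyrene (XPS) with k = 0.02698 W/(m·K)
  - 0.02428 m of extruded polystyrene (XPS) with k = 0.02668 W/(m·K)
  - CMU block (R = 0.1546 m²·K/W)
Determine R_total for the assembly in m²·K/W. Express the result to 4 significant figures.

6.361 m²·K/W

0.1429/0.02698 = 5.2965
0.02428/0.02668 = 0.91004
R_total = 5.2965 + 0.91004 + 0.1546 = 6.3612 m²·K/W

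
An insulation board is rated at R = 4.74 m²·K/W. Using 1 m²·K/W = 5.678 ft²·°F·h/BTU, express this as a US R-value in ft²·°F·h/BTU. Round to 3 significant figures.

26.9 ft²·°F·h/BTU

R_US = 4.74 × 5.678 = 26.91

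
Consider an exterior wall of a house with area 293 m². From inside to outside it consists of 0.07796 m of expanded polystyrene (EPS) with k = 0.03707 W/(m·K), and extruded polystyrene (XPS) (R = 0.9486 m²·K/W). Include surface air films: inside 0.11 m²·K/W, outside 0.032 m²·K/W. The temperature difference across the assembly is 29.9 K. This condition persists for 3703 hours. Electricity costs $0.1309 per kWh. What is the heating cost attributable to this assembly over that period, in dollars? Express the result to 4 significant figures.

1330 dollars

0.07796/0.03707 = 2.103
R_total = 0.11 + 2.103 + 0.9486 + 0.032 = 3.1936 m²·K/W
Q = 293 × 29.9 / 3.1936 = 2743.2 W
E = 2743.2 W × 3703 h / 1000 = 10158 kWh
Cost = 10158 × 0.1309 = $1329.7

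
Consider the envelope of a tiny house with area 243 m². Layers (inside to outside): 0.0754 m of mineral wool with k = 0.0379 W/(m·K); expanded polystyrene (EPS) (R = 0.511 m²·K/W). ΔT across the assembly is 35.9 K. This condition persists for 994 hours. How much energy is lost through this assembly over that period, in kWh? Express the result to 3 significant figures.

0.0754/0.0379 = 1.989
R_total = 1.989 + 0.511 = 2.5 m²·K/W
Q = 243 × 35.9 / 2.5 = 3489 W
E = 3489 W × 994 h / 1000 = 3468 kWh

3470 kWh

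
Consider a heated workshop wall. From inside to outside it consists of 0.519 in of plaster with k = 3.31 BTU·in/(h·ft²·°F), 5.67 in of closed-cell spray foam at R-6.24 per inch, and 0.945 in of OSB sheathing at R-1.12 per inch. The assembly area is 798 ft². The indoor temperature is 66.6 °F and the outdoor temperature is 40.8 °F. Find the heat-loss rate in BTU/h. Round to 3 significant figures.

563 BTU/h

0.519/3.31 = 0.1568
5.67 × 6.24 = 35.38
0.945 × 1.12 = 1.058
R_total = 0.1568 + 35.38 + 1.058 = 36.6 ft²·°F·h/BTU
Q = A·ΔT/R = 798 × (66.6 − 40.8) / 36.6 = 562.6 BTU/h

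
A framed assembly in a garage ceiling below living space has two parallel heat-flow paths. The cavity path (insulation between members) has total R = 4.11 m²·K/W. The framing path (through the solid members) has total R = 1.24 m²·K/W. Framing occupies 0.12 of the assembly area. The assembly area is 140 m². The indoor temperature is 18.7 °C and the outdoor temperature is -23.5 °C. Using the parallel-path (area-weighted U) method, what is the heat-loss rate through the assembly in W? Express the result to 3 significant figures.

1840 W

U_eff = 0.88/4.11 + 0.12/1.24 = 0.2141 + 0.09677 = 0.3109
R_eff = 1/U_eff = 3.217 m²·K/W
Q = 140 × (18.7 − (-23.5)) / 3.217 = 1837 W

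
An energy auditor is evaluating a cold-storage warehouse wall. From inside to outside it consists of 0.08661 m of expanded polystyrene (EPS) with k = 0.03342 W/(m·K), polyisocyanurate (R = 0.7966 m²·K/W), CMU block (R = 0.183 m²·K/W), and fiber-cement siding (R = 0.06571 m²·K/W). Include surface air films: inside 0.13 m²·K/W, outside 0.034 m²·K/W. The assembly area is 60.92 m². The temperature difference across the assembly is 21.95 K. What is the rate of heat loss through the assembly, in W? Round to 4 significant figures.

351.8 W

0.08661/0.03342 = 2.5916
R_total = 0.13 + 2.5916 + 0.7966 + 0.183 + 0.06571 + 0.034 = 3.8009 m²·K/W
Q = A·ΔT/R = 60.92 × 21.95 / 3.8009 = 351.81 W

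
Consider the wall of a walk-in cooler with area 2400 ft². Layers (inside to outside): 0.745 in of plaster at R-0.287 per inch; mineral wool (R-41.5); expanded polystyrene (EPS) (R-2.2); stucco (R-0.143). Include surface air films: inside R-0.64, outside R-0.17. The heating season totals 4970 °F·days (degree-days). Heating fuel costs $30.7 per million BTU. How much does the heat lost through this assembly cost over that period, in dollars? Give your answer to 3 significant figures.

196 dollars

0.745 × 0.287 = 0.2138
R_total = 0.64 + 0.2138 + 41.5 + 2.2 + 0.143 + 0.17 = 44.87 ft²·°F·h/BTU
E = A × HDD × 24 / R = 2400 × 4970 × 24 / 44.87 = 6380000 BTU
Cost = 6380000/10⁶ × 30.7 = $195.9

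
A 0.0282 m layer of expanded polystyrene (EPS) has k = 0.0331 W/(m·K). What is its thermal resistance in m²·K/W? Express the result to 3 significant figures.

0.852 m²·K/W

R = L/k = 0.0282/0.0331 = 0.852 m²·K/W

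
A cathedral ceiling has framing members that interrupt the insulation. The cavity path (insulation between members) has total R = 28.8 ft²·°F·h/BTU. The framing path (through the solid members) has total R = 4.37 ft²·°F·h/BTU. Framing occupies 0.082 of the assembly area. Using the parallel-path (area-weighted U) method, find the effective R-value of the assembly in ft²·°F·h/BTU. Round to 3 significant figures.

19.7 ft²·°F·h/BTU

U_eff = 0.918/28.8 + 0.082/4.37 = 0.03188 + 0.01876 = 0.05064
R_eff = 1/U_eff = 19.75 ft²·°F·h/BTU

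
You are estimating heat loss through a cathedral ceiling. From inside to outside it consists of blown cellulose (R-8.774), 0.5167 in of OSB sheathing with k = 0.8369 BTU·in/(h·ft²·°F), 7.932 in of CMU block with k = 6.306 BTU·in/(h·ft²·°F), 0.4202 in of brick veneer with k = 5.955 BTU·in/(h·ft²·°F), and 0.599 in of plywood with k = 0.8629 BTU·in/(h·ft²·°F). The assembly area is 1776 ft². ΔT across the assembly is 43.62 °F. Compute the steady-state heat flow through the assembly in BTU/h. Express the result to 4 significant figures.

6787 BTU/h

0.5167/0.8369 = 0.6174
7.932/6.306 = 1.2578
0.4202/5.955 = 0.070563
0.599/0.8629 = 0.69417
R_total = 8.774 + 0.6174 + 1.2578 + 0.070563 + 0.69417 = 11.414 ft²·°F·h/BTU
Q = A·ΔT/R = 1776 × 43.62 / 11.414 = 6787.2 BTU/h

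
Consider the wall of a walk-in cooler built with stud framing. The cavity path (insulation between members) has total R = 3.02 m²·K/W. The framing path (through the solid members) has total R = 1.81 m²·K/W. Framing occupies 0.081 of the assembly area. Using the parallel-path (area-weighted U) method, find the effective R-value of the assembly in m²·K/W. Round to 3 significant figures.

U_eff = 0.919/3.02 + 0.081/1.81 = 0.3043 + 0.04475 = 0.3491
R_eff = 1/U_eff = 2.865 m²·K/W

2.86 m²·K/W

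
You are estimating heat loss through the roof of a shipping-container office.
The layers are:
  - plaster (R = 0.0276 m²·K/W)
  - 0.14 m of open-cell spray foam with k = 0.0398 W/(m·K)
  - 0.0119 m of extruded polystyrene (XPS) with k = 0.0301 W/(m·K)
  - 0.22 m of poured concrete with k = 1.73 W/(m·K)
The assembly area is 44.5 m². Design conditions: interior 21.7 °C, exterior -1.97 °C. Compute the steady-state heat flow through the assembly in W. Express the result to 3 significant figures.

0.14/0.0398 = 3.518
0.0119/0.0301 = 0.3953
0.22/1.73 = 0.1272
R_total = 0.0276 + 3.518 + 0.3953 + 0.1272 = 4.068 m²·K/W
Q = A·ΔT/R = 44.5 × (21.7 − (-1.97)) / 4.068 = 258.9 W

259 W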